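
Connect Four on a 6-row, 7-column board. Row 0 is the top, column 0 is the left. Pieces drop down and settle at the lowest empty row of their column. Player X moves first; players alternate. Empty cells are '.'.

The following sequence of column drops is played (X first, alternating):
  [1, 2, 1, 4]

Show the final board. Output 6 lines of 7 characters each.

Answer: .......
.......
.......
.......
.X.....
.XO.O..

Derivation:
Move 1: X drops in col 1, lands at row 5
Move 2: O drops in col 2, lands at row 5
Move 3: X drops in col 1, lands at row 4
Move 4: O drops in col 4, lands at row 5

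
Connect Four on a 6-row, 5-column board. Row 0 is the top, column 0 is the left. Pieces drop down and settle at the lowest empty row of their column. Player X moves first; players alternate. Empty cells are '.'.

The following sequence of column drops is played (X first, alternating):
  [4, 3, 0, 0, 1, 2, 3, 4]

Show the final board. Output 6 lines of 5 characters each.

Answer: .....
.....
.....
.....
O..XO
XXOOX

Derivation:
Move 1: X drops in col 4, lands at row 5
Move 2: O drops in col 3, lands at row 5
Move 3: X drops in col 0, lands at row 5
Move 4: O drops in col 0, lands at row 4
Move 5: X drops in col 1, lands at row 5
Move 6: O drops in col 2, lands at row 5
Move 7: X drops in col 3, lands at row 4
Move 8: O drops in col 4, lands at row 4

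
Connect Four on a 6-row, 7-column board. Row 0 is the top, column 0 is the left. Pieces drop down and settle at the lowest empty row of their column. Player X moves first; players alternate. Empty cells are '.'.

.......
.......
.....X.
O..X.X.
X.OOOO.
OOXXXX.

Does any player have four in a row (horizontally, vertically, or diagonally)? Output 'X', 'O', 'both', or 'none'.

both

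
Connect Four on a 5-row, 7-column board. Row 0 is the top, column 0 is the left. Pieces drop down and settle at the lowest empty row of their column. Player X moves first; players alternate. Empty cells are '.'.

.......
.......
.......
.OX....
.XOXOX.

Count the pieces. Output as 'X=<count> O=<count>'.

X=4 O=3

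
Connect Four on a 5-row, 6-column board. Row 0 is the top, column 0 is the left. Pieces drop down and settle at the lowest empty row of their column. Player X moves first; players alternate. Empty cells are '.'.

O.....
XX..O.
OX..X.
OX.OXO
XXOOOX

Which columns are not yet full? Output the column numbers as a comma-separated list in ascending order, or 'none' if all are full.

Answer: 1,2,3,4,5

Derivation:
col 0: top cell = 'O' → FULL
col 1: top cell = '.' → open
col 2: top cell = '.' → open
col 3: top cell = '.' → open
col 4: top cell = '.' → open
col 5: top cell = '.' → open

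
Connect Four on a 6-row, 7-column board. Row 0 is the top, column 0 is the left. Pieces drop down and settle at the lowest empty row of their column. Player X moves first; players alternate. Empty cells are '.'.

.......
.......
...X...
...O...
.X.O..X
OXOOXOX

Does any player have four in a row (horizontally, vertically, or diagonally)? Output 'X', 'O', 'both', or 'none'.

none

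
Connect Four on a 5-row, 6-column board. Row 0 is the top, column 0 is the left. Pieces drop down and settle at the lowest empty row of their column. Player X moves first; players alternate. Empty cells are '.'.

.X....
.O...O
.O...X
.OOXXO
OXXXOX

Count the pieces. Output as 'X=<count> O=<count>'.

X=8 O=8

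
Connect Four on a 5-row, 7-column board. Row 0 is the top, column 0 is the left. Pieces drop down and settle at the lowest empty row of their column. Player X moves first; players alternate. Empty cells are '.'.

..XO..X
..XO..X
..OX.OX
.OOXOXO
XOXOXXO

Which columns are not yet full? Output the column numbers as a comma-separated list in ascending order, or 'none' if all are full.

Answer: 0,1,4,5

Derivation:
col 0: top cell = '.' → open
col 1: top cell = '.' → open
col 2: top cell = 'X' → FULL
col 3: top cell = 'O' → FULL
col 4: top cell = '.' → open
col 5: top cell = '.' → open
col 6: top cell = 'X' → FULL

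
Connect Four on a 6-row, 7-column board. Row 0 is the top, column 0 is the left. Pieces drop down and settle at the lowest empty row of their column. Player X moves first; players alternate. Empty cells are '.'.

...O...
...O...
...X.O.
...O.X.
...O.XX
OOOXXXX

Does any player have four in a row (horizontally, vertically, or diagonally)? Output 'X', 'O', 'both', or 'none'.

X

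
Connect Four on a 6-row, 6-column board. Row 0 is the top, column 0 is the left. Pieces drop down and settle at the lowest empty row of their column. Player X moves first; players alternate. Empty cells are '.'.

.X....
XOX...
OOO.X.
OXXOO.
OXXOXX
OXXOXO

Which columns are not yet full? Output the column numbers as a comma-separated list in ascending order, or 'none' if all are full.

Answer: 0,2,3,4,5

Derivation:
col 0: top cell = '.' → open
col 1: top cell = 'X' → FULL
col 2: top cell = '.' → open
col 3: top cell = '.' → open
col 4: top cell = '.' → open
col 5: top cell = '.' → open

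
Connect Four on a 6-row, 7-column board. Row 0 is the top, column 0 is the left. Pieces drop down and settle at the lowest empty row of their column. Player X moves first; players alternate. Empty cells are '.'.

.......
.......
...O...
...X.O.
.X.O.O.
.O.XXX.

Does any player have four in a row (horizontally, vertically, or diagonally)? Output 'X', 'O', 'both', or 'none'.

none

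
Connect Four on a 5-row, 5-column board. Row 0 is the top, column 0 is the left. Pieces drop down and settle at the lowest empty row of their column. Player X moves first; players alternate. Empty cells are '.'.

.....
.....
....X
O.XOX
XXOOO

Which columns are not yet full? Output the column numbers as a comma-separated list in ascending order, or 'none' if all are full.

Answer: 0,1,2,3,4

Derivation:
col 0: top cell = '.' → open
col 1: top cell = '.' → open
col 2: top cell = '.' → open
col 3: top cell = '.' → open
col 4: top cell = '.' → open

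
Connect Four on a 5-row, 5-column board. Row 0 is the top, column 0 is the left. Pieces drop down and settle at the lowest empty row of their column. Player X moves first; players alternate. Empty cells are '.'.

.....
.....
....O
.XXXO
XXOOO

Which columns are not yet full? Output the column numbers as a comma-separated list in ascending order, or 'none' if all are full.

Answer: 0,1,2,3,4

Derivation:
col 0: top cell = '.' → open
col 1: top cell = '.' → open
col 2: top cell = '.' → open
col 3: top cell = '.' → open
col 4: top cell = '.' → open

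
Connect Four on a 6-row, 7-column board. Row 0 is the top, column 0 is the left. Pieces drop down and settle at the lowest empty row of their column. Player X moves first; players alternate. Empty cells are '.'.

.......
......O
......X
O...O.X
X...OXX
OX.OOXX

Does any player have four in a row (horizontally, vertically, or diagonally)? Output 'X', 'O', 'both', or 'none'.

X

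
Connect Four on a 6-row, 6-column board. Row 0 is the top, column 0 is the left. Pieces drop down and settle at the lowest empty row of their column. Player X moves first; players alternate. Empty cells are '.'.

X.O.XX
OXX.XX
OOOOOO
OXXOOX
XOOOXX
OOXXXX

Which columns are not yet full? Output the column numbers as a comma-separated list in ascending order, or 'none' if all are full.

Answer: 1,3

Derivation:
col 0: top cell = 'X' → FULL
col 1: top cell = '.' → open
col 2: top cell = 'O' → FULL
col 3: top cell = '.' → open
col 4: top cell = 'X' → FULL
col 5: top cell = 'X' → FULL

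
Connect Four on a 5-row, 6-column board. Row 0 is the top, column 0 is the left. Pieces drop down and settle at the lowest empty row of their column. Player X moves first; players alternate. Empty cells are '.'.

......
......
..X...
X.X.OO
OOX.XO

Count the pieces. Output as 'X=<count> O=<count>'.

X=5 O=5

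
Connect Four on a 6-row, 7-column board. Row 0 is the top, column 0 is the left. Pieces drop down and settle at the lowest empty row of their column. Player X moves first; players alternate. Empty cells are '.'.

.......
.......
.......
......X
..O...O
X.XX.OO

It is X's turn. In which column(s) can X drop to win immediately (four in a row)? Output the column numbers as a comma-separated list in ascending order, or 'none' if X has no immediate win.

Answer: 1

Derivation:
col 0: drop X → no win
col 1: drop X → WIN!
col 2: drop X → no win
col 3: drop X → no win
col 4: drop X → no win
col 5: drop X → no win
col 6: drop X → no win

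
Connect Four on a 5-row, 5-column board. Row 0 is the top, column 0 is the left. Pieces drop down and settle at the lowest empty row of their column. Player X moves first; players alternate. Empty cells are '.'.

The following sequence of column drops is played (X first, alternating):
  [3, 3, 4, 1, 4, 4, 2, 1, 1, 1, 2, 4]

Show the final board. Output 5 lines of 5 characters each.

Answer: .....
.O..O
.X..O
.OXOX
.OXXX

Derivation:
Move 1: X drops in col 3, lands at row 4
Move 2: O drops in col 3, lands at row 3
Move 3: X drops in col 4, lands at row 4
Move 4: O drops in col 1, lands at row 4
Move 5: X drops in col 4, lands at row 3
Move 6: O drops in col 4, lands at row 2
Move 7: X drops in col 2, lands at row 4
Move 8: O drops in col 1, lands at row 3
Move 9: X drops in col 1, lands at row 2
Move 10: O drops in col 1, lands at row 1
Move 11: X drops in col 2, lands at row 3
Move 12: O drops in col 4, lands at row 1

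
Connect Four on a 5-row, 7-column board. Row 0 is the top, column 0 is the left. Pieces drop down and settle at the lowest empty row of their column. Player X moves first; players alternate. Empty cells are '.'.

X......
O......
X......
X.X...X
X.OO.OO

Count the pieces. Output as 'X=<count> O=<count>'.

X=6 O=5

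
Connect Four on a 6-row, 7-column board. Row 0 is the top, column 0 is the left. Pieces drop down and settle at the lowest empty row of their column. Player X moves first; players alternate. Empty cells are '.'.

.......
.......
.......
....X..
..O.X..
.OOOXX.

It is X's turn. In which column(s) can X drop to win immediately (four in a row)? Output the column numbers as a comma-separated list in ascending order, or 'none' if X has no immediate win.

col 0: drop X → no win
col 1: drop X → no win
col 2: drop X → no win
col 3: drop X → no win
col 4: drop X → WIN!
col 5: drop X → no win
col 6: drop X → no win

Answer: 4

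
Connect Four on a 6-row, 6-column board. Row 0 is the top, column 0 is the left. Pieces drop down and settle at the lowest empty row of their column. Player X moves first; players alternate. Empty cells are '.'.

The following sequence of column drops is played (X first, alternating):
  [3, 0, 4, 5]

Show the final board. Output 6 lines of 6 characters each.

Answer: ......
......
......
......
......
O..XXO

Derivation:
Move 1: X drops in col 3, lands at row 5
Move 2: O drops in col 0, lands at row 5
Move 3: X drops in col 4, lands at row 5
Move 4: O drops in col 5, lands at row 5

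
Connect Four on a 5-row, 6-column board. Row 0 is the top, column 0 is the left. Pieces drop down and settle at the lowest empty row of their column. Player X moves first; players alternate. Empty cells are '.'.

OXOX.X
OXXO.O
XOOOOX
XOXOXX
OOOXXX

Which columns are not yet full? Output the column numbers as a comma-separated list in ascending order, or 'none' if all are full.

col 0: top cell = 'O' → FULL
col 1: top cell = 'X' → FULL
col 2: top cell = 'O' → FULL
col 3: top cell = 'X' → FULL
col 4: top cell = '.' → open
col 5: top cell = 'X' → FULL

Answer: 4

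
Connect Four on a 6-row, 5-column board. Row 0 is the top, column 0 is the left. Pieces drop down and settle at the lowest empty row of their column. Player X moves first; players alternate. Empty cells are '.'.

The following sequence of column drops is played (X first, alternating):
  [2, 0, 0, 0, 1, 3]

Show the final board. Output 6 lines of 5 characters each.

Answer: .....
.....
.....
O....
X....
OXXO.

Derivation:
Move 1: X drops in col 2, lands at row 5
Move 2: O drops in col 0, lands at row 5
Move 3: X drops in col 0, lands at row 4
Move 4: O drops in col 0, lands at row 3
Move 5: X drops in col 1, lands at row 5
Move 6: O drops in col 3, lands at row 5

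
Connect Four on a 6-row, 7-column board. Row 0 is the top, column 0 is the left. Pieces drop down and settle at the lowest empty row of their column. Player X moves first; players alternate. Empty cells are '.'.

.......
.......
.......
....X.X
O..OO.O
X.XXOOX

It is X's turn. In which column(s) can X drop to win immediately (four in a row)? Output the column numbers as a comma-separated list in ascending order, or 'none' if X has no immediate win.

col 0: drop X → no win
col 1: drop X → WIN!
col 2: drop X → no win
col 3: drop X → no win
col 4: drop X → no win
col 5: drop X → no win
col 6: drop X → no win

Answer: 1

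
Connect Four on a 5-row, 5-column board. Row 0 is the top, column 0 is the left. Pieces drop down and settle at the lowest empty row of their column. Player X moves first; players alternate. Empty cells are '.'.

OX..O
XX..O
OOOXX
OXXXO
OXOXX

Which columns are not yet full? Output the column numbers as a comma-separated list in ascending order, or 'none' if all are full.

col 0: top cell = 'O' → FULL
col 1: top cell = 'X' → FULL
col 2: top cell = '.' → open
col 3: top cell = '.' → open
col 4: top cell = 'O' → FULL

Answer: 2,3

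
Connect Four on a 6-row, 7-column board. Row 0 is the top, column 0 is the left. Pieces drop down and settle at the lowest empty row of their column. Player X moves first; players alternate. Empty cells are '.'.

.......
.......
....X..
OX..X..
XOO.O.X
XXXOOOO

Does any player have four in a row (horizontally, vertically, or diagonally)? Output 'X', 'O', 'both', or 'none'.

O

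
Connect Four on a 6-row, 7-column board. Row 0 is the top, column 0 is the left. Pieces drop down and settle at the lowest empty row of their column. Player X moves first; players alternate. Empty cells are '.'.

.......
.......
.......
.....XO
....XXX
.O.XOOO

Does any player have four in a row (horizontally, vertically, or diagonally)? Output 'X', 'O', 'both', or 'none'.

none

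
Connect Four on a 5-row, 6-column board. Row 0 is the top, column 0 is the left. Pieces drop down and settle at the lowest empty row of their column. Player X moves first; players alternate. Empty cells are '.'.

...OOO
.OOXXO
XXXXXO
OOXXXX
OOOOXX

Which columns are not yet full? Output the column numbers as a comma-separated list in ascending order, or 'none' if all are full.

Answer: 0,1,2

Derivation:
col 0: top cell = '.' → open
col 1: top cell = '.' → open
col 2: top cell = '.' → open
col 3: top cell = 'O' → FULL
col 4: top cell = 'O' → FULL
col 5: top cell = 'O' → FULL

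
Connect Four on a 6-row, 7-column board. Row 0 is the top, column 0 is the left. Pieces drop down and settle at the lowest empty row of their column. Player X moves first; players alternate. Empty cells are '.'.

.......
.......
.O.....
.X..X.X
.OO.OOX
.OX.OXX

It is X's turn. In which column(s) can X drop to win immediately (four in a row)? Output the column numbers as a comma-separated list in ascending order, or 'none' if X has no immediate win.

col 0: drop X → no win
col 1: drop X → no win
col 2: drop X → no win
col 3: drop X → no win
col 4: drop X → no win
col 5: drop X → no win
col 6: drop X → WIN!

Answer: 6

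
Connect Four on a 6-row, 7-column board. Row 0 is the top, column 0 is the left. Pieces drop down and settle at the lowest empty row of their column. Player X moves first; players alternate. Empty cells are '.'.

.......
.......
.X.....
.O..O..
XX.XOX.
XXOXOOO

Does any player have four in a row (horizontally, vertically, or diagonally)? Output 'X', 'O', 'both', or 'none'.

none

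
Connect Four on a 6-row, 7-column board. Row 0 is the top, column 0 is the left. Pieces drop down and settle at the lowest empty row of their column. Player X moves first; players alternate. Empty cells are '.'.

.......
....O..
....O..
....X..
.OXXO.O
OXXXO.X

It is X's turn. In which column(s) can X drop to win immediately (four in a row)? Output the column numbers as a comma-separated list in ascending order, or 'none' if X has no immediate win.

Answer: none

Derivation:
col 0: drop X → no win
col 1: drop X → no win
col 2: drop X → no win
col 3: drop X → no win
col 4: drop X → no win
col 5: drop X → no win
col 6: drop X → no win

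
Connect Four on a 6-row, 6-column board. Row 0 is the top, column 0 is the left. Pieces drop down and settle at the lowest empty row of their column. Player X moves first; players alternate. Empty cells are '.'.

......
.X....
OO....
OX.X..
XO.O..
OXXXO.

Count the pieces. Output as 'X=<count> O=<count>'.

X=7 O=7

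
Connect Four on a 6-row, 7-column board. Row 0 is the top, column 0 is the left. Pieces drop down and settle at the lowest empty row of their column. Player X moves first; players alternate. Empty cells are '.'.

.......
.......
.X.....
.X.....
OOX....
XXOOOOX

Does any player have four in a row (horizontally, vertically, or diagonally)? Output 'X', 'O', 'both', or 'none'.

O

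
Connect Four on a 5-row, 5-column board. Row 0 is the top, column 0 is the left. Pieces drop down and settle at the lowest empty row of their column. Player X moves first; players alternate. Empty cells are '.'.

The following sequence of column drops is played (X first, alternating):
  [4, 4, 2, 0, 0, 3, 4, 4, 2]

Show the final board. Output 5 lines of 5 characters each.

Answer: .....
....O
....X
X.X.O
O.XOX

Derivation:
Move 1: X drops in col 4, lands at row 4
Move 2: O drops in col 4, lands at row 3
Move 3: X drops in col 2, lands at row 4
Move 4: O drops in col 0, lands at row 4
Move 5: X drops in col 0, lands at row 3
Move 6: O drops in col 3, lands at row 4
Move 7: X drops in col 4, lands at row 2
Move 8: O drops in col 4, lands at row 1
Move 9: X drops in col 2, lands at row 3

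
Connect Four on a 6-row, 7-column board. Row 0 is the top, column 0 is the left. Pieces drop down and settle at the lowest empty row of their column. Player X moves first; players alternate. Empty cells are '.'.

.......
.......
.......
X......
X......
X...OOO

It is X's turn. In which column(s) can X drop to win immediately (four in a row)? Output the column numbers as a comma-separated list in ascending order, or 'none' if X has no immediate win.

Answer: 0

Derivation:
col 0: drop X → WIN!
col 1: drop X → no win
col 2: drop X → no win
col 3: drop X → no win
col 4: drop X → no win
col 5: drop X → no win
col 6: drop X → no win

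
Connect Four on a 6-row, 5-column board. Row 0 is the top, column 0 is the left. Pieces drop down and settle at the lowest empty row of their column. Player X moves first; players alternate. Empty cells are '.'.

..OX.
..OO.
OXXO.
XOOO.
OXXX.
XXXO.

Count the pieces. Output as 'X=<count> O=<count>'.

X=10 O=10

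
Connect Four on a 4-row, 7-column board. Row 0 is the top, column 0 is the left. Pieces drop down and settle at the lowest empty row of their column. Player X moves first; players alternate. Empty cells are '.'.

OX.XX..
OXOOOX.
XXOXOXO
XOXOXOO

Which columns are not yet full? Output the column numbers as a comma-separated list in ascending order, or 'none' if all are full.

col 0: top cell = 'O' → FULL
col 1: top cell = 'X' → FULL
col 2: top cell = '.' → open
col 3: top cell = 'X' → FULL
col 4: top cell = 'X' → FULL
col 5: top cell = '.' → open
col 6: top cell = '.' → open

Answer: 2,5,6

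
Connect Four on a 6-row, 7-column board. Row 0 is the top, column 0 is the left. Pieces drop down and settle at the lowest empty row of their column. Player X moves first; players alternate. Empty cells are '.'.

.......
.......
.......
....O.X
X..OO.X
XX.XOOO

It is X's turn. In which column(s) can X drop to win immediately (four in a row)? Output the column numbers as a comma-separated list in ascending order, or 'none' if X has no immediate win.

col 0: drop X → no win
col 1: drop X → no win
col 2: drop X → WIN!
col 3: drop X → no win
col 4: drop X → no win
col 5: drop X → no win
col 6: drop X → no win

Answer: 2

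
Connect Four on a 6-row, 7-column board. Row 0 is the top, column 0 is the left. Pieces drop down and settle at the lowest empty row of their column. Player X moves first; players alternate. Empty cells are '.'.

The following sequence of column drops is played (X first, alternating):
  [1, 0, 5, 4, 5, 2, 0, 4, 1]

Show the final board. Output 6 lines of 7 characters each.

Answer: .......
.......
.......
.......
XX..OX.
OXO.OX.

Derivation:
Move 1: X drops in col 1, lands at row 5
Move 2: O drops in col 0, lands at row 5
Move 3: X drops in col 5, lands at row 5
Move 4: O drops in col 4, lands at row 5
Move 5: X drops in col 5, lands at row 4
Move 6: O drops in col 2, lands at row 5
Move 7: X drops in col 0, lands at row 4
Move 8: O drops in col 4, lands at row 4
Move 9: X drops in col 1, lands at row 4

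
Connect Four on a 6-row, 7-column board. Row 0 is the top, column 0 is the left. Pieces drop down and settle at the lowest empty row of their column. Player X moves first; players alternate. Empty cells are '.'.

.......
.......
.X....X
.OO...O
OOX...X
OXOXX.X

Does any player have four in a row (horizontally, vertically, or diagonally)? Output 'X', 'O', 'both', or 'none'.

none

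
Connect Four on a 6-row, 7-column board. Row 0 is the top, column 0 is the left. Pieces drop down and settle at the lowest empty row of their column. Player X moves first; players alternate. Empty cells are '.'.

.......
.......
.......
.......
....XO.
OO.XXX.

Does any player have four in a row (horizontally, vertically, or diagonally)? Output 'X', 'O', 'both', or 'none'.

none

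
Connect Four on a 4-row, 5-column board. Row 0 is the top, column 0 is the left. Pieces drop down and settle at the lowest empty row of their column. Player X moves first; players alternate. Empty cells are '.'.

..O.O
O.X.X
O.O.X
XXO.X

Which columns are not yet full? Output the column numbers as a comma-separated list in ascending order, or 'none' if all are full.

col 0: top cell = '.' → open
col 1: top cell = '.' → open
col 2: top cell = 'O' → FULL
col 3: top cell = '.' → open
col 4: top cell = 'O' → FULL

Answer: 0,1,3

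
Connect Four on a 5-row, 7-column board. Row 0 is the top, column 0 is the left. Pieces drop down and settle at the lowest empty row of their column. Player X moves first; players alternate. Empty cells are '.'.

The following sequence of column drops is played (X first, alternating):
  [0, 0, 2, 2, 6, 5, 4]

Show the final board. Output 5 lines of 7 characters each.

Answer: .......
.......
.......
O.O....
X.X.XOX

Derivation:
Move 1: X drops in col 0, lands at row 4
Move 2: O drops in col 0, lands at row 3
Move 3: X drops in col 2, lands at row 4
Move 4: O drops in col 2, lands at row 3
Move 5: X drops in col 6, lands at row 4
Move 6: O drops in col 5, lands at row 4
Move 7: X drops in col 4, lands at row 4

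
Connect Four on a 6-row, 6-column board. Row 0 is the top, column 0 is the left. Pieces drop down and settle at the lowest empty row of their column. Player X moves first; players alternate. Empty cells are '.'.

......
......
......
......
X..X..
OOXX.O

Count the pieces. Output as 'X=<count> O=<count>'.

X=4 O=3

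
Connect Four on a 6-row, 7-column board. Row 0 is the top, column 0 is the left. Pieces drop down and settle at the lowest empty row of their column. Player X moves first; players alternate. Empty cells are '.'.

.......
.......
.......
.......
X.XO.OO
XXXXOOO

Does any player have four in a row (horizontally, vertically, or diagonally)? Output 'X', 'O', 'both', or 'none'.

X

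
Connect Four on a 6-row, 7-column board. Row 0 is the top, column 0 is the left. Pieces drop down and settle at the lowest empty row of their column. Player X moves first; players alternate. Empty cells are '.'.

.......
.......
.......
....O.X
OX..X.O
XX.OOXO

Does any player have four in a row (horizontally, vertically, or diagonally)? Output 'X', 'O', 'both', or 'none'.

none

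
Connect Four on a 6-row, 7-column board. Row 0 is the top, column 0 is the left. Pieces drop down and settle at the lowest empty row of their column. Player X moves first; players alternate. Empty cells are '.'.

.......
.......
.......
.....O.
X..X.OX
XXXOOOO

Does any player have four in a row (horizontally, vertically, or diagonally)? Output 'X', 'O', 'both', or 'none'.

O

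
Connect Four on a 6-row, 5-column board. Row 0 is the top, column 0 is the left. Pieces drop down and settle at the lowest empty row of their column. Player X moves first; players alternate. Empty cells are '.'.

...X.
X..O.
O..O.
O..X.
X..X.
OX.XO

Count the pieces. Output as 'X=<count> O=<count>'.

X=7 O=6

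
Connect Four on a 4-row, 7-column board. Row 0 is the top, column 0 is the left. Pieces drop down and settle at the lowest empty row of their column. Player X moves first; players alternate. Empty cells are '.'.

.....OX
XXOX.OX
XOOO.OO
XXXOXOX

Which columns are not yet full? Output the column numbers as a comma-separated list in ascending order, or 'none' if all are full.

col 0: top cell = '.' → open
col 1: top cell = '.' → open
col 2: top cell = '.' → open
col 3: top cell = '.' → open
col 4: top cell = '.' → open
col 5: top cell = 'O' → FULL
col 6: top cell = 'X' → FULL

Answer: 0,1,2,3,4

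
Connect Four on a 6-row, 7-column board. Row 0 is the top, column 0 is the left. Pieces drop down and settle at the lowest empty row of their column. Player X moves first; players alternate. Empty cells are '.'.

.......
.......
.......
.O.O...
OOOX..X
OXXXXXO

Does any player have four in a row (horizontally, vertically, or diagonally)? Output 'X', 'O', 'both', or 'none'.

X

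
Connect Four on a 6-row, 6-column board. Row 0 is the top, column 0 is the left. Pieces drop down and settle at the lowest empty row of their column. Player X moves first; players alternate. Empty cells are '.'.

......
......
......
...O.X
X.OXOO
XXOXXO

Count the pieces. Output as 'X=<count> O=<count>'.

X=7 O=6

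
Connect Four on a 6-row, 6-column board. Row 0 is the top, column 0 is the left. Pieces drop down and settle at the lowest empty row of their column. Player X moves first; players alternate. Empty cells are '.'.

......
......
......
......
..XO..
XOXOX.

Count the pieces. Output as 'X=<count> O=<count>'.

X=4 O=3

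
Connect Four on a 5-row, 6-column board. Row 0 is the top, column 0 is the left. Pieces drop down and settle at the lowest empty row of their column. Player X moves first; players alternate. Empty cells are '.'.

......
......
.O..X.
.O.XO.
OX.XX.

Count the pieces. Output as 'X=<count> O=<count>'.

X=5 O=4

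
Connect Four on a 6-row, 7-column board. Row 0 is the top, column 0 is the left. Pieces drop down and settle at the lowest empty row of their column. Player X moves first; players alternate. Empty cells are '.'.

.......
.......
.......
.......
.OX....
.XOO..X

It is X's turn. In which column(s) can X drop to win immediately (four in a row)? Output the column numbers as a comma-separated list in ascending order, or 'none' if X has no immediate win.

Answer: none

Derivation:
col 0: drop X → no win
col 1: drop X → no win
col 2: drop X → no win
col 3: drop X → no win
col 4: drop X → no win
col 5: drop X → no win
col 6: drop X → no win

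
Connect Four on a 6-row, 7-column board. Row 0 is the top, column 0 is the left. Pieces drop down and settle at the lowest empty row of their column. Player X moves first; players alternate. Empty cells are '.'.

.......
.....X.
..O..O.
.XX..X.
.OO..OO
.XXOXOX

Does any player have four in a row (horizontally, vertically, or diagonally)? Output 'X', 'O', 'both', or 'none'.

none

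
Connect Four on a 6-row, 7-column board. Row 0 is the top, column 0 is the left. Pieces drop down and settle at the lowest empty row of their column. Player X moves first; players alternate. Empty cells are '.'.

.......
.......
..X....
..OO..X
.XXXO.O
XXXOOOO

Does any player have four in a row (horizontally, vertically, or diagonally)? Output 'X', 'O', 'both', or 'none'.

O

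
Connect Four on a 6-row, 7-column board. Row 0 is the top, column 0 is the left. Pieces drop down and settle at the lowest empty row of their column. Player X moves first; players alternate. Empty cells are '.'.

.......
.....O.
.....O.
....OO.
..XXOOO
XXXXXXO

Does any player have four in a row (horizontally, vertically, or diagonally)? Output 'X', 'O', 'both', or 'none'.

both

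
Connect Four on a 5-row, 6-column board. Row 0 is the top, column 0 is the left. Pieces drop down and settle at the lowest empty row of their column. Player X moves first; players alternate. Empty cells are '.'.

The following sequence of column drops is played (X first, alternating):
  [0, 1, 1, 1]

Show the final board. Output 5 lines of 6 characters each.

Move 1: X drops in col 0, lands at row 4
Move 2: O drops in col 1, lands at row 4
Move 3: X drops in col 1, lands at row 3
Move 4: O drops in col 1, lands at row 2

Answer: ......
......
.O....
.X....
XO....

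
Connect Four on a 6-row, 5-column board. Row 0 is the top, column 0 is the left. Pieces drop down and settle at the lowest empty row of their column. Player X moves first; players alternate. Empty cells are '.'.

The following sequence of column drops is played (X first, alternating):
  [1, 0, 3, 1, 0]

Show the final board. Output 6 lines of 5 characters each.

Move 1: X drops in col 1, lands at row 5
Move 2: O drops in col 0, lands at row 5
Move 3: X drops in col 3, lands at row 5
Move 4: O drops in col 1, lands at row 4
Move 5: X drops in col 0, lands at row 4

Answer: .....
.....
.....
.....
XO...
OX.X.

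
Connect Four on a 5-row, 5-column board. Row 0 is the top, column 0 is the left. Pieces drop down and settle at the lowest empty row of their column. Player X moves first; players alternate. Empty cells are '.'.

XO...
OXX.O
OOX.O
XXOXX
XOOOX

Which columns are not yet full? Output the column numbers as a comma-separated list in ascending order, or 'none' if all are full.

col 0: top cell = 'X' → FULL
col 1: top cell = 'O' → FULL
col 2: top cell = '.' → open
col 3: top cell = '.' → open
col 4: top cell = '.' → open

Answer: 2,3,4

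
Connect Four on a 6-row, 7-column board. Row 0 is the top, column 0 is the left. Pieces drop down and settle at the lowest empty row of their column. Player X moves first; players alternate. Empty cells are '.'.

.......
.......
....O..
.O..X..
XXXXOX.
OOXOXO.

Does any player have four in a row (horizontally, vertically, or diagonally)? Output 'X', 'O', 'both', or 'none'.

X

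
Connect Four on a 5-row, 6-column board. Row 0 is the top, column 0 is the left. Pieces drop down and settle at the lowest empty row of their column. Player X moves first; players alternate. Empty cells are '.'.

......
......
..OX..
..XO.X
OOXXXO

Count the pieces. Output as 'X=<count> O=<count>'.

X=6 O=5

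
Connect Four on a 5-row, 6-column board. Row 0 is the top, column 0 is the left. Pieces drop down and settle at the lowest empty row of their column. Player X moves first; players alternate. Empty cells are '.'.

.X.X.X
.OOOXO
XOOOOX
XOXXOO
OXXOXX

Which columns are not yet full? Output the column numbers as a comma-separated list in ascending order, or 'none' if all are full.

Answer: 0,2,4

Derivation:
col 0: top cell = '.' → open
col 1: top cell = 'X' → FULL
col 2: top cell = '.' → open
col 3: top cell = 'X' → FULL
col 4: top cell = '.' → open
col 5: top cell = 'X' → FULL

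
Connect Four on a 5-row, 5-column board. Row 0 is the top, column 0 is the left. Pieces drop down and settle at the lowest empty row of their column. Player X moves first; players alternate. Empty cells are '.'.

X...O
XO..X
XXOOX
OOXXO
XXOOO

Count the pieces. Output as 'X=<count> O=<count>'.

X=10 O=10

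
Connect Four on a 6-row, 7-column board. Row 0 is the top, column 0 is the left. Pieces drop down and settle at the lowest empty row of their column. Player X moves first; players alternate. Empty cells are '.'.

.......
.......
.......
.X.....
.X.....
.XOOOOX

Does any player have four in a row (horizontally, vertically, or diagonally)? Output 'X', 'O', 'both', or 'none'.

O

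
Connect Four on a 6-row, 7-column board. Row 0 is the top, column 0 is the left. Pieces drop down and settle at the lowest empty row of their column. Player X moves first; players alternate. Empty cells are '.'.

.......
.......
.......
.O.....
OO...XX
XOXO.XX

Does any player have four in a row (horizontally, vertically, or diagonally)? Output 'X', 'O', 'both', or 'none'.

none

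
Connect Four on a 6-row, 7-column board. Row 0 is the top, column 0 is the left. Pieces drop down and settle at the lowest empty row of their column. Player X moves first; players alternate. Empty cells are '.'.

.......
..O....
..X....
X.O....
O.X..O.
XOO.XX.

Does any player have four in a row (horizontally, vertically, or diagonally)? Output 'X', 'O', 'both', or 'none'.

none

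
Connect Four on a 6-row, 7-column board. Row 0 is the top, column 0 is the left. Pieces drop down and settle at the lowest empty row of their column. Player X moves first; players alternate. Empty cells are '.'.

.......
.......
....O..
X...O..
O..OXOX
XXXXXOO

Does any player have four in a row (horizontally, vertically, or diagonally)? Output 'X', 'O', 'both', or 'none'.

X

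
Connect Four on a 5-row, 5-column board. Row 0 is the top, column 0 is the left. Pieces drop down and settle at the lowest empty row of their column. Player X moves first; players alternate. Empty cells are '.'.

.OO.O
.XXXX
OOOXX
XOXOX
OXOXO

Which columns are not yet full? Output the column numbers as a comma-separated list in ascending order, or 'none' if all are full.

Answer: 0,3

Derivation:
col 0: top cell = '.' → open
col 1: top cell = 'O' → FULL
col 2: top cell = 'O' → FULL
col 3: top cell = '.' → open
col 4: top cell = 'O' → FULL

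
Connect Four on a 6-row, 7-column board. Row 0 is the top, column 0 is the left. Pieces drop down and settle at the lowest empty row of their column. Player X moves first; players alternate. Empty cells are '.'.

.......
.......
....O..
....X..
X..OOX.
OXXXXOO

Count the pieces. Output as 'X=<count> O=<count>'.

X=7 O=6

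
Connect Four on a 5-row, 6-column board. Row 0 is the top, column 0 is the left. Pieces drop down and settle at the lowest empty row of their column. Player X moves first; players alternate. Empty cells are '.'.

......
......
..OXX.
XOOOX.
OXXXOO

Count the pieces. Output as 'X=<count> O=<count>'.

X=7 O=7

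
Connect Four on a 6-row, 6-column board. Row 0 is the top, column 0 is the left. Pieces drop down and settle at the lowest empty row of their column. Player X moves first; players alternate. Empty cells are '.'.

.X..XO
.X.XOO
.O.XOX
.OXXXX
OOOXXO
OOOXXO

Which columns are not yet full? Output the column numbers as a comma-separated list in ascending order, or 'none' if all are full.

col 0: top cell = '.' → open
col 1: top cell = 'X' → FULL
col 2: top cell = '.' → open
col 3: top cell = '.' → open
col 4: top cell = 'X' → FULL
col 5: top cell = 'O' → FULL

Answer: 0,2,3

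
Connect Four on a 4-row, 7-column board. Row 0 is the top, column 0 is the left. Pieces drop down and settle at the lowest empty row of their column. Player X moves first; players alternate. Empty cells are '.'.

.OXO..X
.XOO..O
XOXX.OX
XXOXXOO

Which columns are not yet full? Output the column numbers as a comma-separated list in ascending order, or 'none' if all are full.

col 0: top cell = '.' → open
col 1: top cell = 'O' → FULL
col 2: top cell = 'X' → FULL
col 3: top cell = 'O' → FULL
col 4: top cell = '.' → open
col 5: top cell = '.' → open
col 6: top cell = 'X' → FULL

Answer: 0,4,5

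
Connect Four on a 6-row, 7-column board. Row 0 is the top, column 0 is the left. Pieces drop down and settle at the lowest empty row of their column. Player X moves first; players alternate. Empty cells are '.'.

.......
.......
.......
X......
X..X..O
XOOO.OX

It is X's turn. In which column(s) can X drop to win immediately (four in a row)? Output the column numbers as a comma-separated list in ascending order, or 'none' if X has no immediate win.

Answer: 0

Derivation:
col 0: drop X → WIN!
col 1: drop X → no win
col 2: drop X → no win
col 3: drop X → no win
col 4: drop X → no win
col 5: drop X → no win
col 6: drop X → no win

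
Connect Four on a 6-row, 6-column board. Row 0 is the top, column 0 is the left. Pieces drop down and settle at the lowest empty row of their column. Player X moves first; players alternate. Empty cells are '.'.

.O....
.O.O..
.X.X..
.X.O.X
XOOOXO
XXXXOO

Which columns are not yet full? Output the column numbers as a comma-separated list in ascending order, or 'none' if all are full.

Answer: 0,2,3,4,5

Derivation:
col 0: top cell = '.' → open
col 1: top cell = 'O' → FULL
col 2: top cell = '.' → open
col 3: top cell = '.' → open
col 4: top cell = '.' → open
col 5: top cell = '.' → open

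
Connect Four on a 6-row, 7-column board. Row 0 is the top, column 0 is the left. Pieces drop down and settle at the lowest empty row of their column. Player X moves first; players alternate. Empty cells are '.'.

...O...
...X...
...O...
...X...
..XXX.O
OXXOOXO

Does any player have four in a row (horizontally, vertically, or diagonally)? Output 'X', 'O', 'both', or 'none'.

none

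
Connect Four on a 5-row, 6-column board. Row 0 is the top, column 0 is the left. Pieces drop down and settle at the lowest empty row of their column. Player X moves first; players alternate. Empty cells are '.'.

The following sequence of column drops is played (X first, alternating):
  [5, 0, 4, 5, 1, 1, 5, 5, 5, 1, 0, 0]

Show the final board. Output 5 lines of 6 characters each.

Move 1: X drops in col 5, lands at row 4
Move 2: O drops in col 0, lands at row 4
Move 3: X drops in col 4, lands at row 4
Move 4: O drops in col 5, lands at row 3
Move 5: X drops in col 1, lands at row 4
Move 6: O drops in col 1, lands at row 3
Move 7: X drops in col 5, lands at row 2
Move 8: O drops in col 5, lands at row 1
Move 9: X drops in col 5, lands at row 0
Move 10: O drops in col 1, lands at row 2
Move 11: X drops in col 0, lands at row 3
Move 12: O drops in col 0, lands at row 2

Answer: .....X
.....O
OO...X
XO...O
OX..XX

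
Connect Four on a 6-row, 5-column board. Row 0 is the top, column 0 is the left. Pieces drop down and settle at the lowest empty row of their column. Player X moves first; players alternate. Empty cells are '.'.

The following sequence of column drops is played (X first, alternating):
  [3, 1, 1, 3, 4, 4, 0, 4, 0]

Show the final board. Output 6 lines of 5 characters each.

Move 1: X drops in col 3, lands at row 5
Move 2: O drops in col 1, lands at row 5
Move 3: X drops in col 1, lands at row 4
Move 4: O drops in col 3, lands at row 4
Move 5: X drops in col 4, lands at row 5
Move 6: O drops in col 4, lands at row 4
Move 7: X drops in col 0, lands at row 5
Move 8: O drops in col 4, lands at row 3
Move 9: X drops in col 0, lands at row 4

Answer: .....
.....
.....
....O
XX.OO
XO.XX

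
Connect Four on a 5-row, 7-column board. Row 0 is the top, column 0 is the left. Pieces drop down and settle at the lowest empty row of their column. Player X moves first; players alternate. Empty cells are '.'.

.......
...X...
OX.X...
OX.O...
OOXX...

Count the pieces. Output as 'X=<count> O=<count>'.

X=6 O=5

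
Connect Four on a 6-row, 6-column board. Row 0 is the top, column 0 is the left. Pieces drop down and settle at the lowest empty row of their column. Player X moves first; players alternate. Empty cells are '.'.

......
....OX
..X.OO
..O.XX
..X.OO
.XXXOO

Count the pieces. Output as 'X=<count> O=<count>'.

X=8 O=8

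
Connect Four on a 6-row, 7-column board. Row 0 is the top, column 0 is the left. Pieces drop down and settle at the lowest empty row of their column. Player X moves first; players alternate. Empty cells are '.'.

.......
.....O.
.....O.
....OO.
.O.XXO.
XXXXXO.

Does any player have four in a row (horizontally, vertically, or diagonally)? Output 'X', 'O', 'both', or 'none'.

both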